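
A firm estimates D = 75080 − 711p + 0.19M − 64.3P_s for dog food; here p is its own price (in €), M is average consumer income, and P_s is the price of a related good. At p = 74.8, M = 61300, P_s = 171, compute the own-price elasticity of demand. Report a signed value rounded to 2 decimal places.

At the given values, D = 75080 − 711(74.8) + 0.19(61300) − 64.3(171) = 22548.9.
∂D/∂p = −711.
E = (-711) × (74.8/22548.9) = -2.3585…

-2.36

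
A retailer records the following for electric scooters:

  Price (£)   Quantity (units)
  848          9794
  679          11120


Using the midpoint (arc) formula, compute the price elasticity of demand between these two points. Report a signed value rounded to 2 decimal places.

-0.57

%ΔQ = (11120 − 9794) / [(9794 + 11120)/2] = 1326/10457 = 0.126805…
%ΔP = (679 − 848) / [(848 + 679)/2] = -169/763.5 = -0.221349…
Arc Ed = %ΔQ / %ΔP = (1326/10457) / (-169/763.5) = -0.5728…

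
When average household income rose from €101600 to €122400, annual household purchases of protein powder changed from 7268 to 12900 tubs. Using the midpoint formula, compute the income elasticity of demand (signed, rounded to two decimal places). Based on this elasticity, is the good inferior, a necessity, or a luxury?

%ΔQ = (12900 − 7268)/[( 7268 + 12900)/2] = 5632/10084 = 0.558508…
%ΔIncome = (122400 − 101600)/[( 101600 + 122400)/2] = 20800/112000 = 0.185714…
E_income = (5632/10084) / (20800/112000) = 3.0073…
E_income > 1 ⇒ normal good, luxury.

3.01; luxury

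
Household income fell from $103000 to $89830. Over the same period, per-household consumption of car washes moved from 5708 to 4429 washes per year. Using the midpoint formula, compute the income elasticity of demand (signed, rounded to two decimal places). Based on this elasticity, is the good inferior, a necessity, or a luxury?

%ΔQ = (4429 − 5708)/[( 5708 + 4429)/2] = -1279/5068.5 = -0.252342…
%ΔIncome = (89830 − 103000)/[( 103000 + 89830)/2] = -13170/96415 = -0.136597…
E_income = (-1279/5068.5) / (-13170/96415) = 1.8473…
E_income > 1 ⇒ normal good, luxury.

1.85; luxury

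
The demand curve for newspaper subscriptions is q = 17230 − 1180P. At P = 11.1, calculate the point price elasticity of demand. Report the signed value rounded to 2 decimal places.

dq/dP = −1180. At P = 11.1, q = 17230 − 1180(11.1) = 4132.
Ed = (dq/dP)·(P/q) = −1180 × (11.1/4132) = -3.1698…

-3.17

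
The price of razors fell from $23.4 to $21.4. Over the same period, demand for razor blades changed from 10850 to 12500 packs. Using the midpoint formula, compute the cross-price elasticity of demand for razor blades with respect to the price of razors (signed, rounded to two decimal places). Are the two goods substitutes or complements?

%ΔQ_{razor blades} = (12500 − 10850)/avg = 1650/11675 = 0.141327…
%ΔP_{razors} = (21.4 − 23.4)/avg = -2/22.4 = -0.089285…
E_cross = (1650/11675) / (-2/22.4) = -1.5828…
E_cross < 0 ⇒ the goods are complements.

-1.58; complements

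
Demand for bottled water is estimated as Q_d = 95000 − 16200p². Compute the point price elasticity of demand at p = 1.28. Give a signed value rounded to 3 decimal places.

-0.775

dQ_d/dp = −2·16200·p = -41472. At p = 1.28, Q_d = 68457.92.
Ed = (dQ_d/dp)·(p/Q_d) = (-41472) × (1.28/68457.92) = -0.77542…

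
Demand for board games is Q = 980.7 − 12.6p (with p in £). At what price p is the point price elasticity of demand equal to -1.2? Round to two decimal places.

Ed = −12.6p/(980.7 − 12.6p). Set this equal to -1.2:
12.6p = 1.2·(980.7 − 12.6p) ⇒ 12.6p(1 + 1.2) = 1.2·980.7
p = 1.2·980.7 / (12.6·2.2) = 42.4545…

42.45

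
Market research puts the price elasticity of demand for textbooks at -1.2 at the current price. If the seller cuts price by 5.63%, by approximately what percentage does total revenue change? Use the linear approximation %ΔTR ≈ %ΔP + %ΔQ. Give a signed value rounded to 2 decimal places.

%ΔQ ≈ Ed × %ΔP = (-1.2) × (-5.63%) = +6.7560%
%ΔTR ≈ %ΔP + %ΔQ = (-5.63%) + (+6.7560%) = +1.1260%

+1.13%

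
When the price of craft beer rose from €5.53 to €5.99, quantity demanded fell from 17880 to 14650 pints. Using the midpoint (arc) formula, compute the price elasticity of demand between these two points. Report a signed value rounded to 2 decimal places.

-2.49

%ΔQ = (14650 − 17880) / [(17880 + 14650)/2] = -3230/16265 = -0.198585…
%ΔP = (5.99 − 5.53) / [(5.53 + 5.99)/2] = 0.46/5.76 = 0.079861…
Arc Ed = %ΔQ / %ΔP = (-3230/16265) / (0.46/5.76) = -2.4866…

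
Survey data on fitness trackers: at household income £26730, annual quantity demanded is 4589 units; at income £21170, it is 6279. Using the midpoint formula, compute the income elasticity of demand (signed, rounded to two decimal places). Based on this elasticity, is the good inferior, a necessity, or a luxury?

-1.34; inferior

%ΔQ = (6279 − 4589)/[( 4589 + 6279)/2] = 1690/5434 = 0.311004…
%ΔIncome = (21170 − 26730)/[( 26730 + 21170)/2] = -5560/23950 = -0.232150…
E_income = (1690/5434) / (-5560/23950) = -1.3396…
E_income < 0 ⇒ inferior good.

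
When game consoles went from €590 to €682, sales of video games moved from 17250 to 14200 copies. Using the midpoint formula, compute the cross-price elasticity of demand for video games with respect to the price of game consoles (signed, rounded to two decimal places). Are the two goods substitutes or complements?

%ΔQ_{video games} = (14200 − 17250)/avg = -3050/15725 = -0.193958…
%ΔP_{game consoles} = (682 − 590)/avg = 92/636 = 0.144654…
E_cross = (-3050/15725) / (92/636) = -1.3408…
E_cross < 0 ⇒ the goods are complements.

-1.34; complements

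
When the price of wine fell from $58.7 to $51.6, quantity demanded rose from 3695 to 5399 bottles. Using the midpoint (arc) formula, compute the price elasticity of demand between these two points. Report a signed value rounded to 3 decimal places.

-2.911

%ΔQ = (5399 − 3695) / [(3695 + 5399)/2] = 1704/4547 = 0.374752…
%ΔP = (51.6 − 58.7) / [(58.7 + 51.6)/2] = -7.1/55.15 = -0.128739…
Arc Ed = %ΔQ / %ΔP = (1704/4547) / (-7.1/55.15) = -2.91093…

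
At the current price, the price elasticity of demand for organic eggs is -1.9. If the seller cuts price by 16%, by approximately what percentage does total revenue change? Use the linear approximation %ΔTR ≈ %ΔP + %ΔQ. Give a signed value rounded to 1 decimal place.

%ΔQ ≈ Ed × %ΔP = (-1.9) × (-16%) = +30.4000%
%ΔTR ≈ %ΔP + %ΔQ = (-16%) + (+30.4000%) = +14.4000%

+14.4%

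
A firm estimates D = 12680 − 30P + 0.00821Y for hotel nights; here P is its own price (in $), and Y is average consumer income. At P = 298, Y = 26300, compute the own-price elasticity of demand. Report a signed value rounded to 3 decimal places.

-2.260

At the given values, D = 12680 − 30(298) + 0.00821(26300) = 3955.923.
∂D/∂P = −30.
E = (-30) × (298/3955.923) = -2.25990…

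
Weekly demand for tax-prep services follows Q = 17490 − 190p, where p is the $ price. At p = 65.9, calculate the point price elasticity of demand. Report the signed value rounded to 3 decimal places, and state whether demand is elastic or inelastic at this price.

-2.520; elastic

dQ/dp = −190. At p = 65.9, Q = 17490 − 190(65.9) = 4969.
Ed = (dQ/dp)·(p/Q) = −190 × (65.9/4969) = -2.51982…
|Ed| = 2.520 > 1, so demand is elastic.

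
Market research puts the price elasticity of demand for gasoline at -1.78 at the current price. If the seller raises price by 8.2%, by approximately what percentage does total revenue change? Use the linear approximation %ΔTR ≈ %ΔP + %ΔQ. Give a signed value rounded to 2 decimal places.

%ΔQ ≈ Ed × %ΔP = (-1.78) × (+8.2%) = -14.5960%
%ΔTR ≈ %ΔP + %ΔQ = (+8.2%) + (-14.5960%) = -6.3960%

-6.40%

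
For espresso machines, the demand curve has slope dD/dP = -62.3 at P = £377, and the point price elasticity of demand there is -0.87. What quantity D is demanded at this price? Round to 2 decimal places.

Ed = (dD/dP)·(P/D) ⇒ D = (dD/dP)·P/Ed = (-62.3)·377/(-0.87) = 26996.6666…

26996.67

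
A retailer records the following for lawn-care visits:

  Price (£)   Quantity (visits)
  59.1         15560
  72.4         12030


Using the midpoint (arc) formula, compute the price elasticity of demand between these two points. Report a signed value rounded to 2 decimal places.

%ΔQ = (12030 − 15560) / [(15560 + 12030)/2] = -3530/13795 = -0.255889…
%ΔP = (72.4 − 59.1) / [(59.1 + 72.4)/2] = 13.3/65.75 = 0.202281…
Arc Ed = %ΔQ / %ΔP = (-3530/13795) / (13.3/65.75) = -1.2650…

-1.27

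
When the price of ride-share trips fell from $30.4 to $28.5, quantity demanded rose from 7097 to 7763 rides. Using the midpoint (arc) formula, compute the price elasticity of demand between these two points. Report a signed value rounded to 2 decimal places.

-1.39

%ΔQ = (7763 − 7097) / [(7097 + 7763)/2] = 666/7430 = 0.089636…
%ΔP = (28.5 − 30.4) / [(30.4 + 28.5)/2] = -1.9/29.45 = -0.064516…
Arc Ed = %ΔQ / %ΔP = (666/7430) / (-1.9/29.45) = -1.3893…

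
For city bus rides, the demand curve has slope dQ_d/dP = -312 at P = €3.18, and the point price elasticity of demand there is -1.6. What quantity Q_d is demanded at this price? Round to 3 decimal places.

620.100

Ed = (dQ_d/dP)·(P/Q_d) ⇒ Q_d = (dQ_d/dP)·P/Ed = (-312)·3.18/(-1.6) = 620.1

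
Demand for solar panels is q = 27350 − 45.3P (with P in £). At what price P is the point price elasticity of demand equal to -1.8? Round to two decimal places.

Ed = −45.3P/(27350 − 45.3P). Set this equal to -1.8:
45.3P = 1.8·(27350 − 45.3P) ⇒ 45.3P(1 + 1.8) = 1.8·27350
P = 1.8·27350 / (45.3·2.8) = 388.1267…

388.13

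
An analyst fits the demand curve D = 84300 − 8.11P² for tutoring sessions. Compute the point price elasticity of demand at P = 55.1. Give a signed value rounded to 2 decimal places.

-0.83

dD/dP = −2·8.11·P = -893.722. At P = 55.1, D = 59677.9589.
Ed = (dD/dP)·(P/D) = (-893.722) × (55.1/59677.9589) = -0.8251…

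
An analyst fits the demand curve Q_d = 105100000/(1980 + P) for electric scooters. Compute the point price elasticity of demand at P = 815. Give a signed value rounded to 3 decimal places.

-0.292

dQ_d/dP = −105100000/(1980 + P)² = -13.4536. At P = 815, Q_d = 37602.9.
Ed = (dQ_d/dP)·(P/Q_d) = (-13.4536) × (815/37602.9) = -0.29159…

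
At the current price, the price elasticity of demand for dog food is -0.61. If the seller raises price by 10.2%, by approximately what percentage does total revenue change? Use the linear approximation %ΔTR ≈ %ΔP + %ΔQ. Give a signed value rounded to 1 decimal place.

%ΔQ ≈ Ed × %ΔP = (-0.61) × (+10.2%) = -6.2220%
%ΔTR ≈ %ΔP + %ΔQ = (+10.2%) + (-6.2220%) = +3.9780%

+4.0%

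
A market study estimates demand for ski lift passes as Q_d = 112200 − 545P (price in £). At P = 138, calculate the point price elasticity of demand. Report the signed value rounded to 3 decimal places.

-2.033

dQ_d/dP = −545. At P = 138, Q_d = 112200 − 545(138) = 36990.
Ed = (dQ_d/dP)·(P/Q_d) = −545 × (138/36990) = -2.03325…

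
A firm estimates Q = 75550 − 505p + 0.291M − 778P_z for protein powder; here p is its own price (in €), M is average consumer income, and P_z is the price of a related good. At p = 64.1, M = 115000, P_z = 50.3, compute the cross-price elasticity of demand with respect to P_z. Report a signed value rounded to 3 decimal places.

-1.043

At the given values, Q = 75550 − 505(64.1) + 0.291(115000) − 778(50.3) = 37511.1.
∂Q/∂P_z = -778.
E = (-778) × (50.3/37511.1) = -1.04324…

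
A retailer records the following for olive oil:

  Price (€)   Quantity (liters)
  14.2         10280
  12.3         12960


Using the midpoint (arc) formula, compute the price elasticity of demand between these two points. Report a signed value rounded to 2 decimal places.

%ΔQ = (12960 − 10280) / [(10280 + 12960)/2] = 2680/11620 = 0.230636…
%ΔP = (12.3 − 14.2) / [(14.2 + 12.3)/2] = -1.9/13.25 = -0.143396…
Arc Ed = %ΔQ / %ΔP = (2680/11620) / (-1.9/13.25) = -1.6083…

-1.61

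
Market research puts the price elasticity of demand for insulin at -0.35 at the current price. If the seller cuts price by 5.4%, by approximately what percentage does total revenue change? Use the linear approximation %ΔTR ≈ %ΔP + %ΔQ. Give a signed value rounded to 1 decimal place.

-3.5%

%ΔQ ≈ Ed × %ΔP = (-0.35) × (-5.4%) = +1.8900%
%ΔTR ≈ %ΔP + %ΔQ = (-5.4%) + (+1.8900%) = -3.5100%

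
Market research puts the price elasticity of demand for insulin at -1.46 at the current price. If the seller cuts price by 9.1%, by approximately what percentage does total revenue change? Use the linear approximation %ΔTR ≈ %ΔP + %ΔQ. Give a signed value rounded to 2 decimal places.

%ΔQ ≈ Ed × %ΔP = (-1.46) × (-9.1%) = +13.2860%
%ΔTR ≈ %ΔP + %ΔQ = (-9.1%) + (+13.2860%) = +4.1860%

+4.19%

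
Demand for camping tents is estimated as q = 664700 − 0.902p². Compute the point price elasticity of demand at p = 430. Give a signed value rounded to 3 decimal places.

-0.670

dq/dp = −2·0.902·p = -775.72. At p = 430, q = 497920.2.
Ed = (dq/dp)·(p/q) = (-775.72) × (430/497920.2) = -0.66990…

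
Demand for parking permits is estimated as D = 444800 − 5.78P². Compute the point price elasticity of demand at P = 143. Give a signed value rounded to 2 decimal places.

dD/dP = −2·5.78·P = -1653.08. At P = 143, D = 326604.78.
Ed = (dD/dP)·(P/D) = (-1653.08) × (143/326604.78) = -0.7237…

-0.72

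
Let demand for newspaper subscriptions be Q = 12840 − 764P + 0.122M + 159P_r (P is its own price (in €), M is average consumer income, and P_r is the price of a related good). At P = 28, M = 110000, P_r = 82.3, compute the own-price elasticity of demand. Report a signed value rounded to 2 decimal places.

At the given values, Q = 12840 − 764(28) + 0.122(110000) + 159(82.3) = 17953.7.
∂Q/∂P = −764.
E = (-764) × (28/17953.7) = -1.1915…

-1.19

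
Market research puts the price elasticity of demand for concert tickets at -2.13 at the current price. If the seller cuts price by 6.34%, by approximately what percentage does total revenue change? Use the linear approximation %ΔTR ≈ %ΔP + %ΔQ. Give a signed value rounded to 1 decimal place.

%ΔQ ≈ Ed × %ΔP = (-2.13) × (-6.34%) = +13.5042%
%ΔTR ≈ %ΔP + %ΔQ = (-6.34%) + (+13.5042%) = +7.1642%

+7.2%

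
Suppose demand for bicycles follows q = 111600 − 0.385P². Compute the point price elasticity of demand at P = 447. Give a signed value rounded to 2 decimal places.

dq/dP = −2·0.385·P = -344.19. At P = 447, q = 34673.535.
Ed = (dq/dP)·(P/q) = (-344.19) × (447/34673.535) = -4.4371…

-4.44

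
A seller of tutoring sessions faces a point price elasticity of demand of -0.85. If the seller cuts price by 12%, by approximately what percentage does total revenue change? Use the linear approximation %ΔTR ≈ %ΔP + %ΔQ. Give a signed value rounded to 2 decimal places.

%ΔQ ≈ Ed × %ΔP = (-0.85) × (-12%) = +10.2000%
%ΔTR ≈ %ΔP + %ΔQ = (-12%) + (+10.2000%) = -1.8000%

-1.80%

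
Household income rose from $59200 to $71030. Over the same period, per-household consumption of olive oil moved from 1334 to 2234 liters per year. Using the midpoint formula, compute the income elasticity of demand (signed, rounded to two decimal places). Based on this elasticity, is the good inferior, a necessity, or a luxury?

2.78; luxury

%ΔQ = (2234 − 1334)/[( 1334 + 2234)/2] = 900/1784 = 0.504484…
%ΔIncome = (71030 − 59200)/[( 59200 + 71030)/2] = 11830/65115 = 0.181678…
E_income = (900/1784) / (11830/65115) = 2.7767…
E_income > 1 ⇒ normal good, luxury.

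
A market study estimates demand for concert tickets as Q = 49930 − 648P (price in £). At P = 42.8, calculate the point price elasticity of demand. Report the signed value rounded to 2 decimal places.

dQ/dP = −648. At P = 42.8, Q = 49930 − 648(42.8) = 22195.6.
Ed = (dQ/dP)·(P/Q) = −648 × (42.8/22195.6) = -1.2495…

-1.25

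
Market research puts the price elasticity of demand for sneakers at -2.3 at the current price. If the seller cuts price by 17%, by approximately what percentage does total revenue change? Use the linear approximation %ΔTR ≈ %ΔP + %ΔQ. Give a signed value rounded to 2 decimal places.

%ΔQ ≈ Ed × %ΔP = (-2.3) × (-17%) = +39.1000%
%ΔTR ≈ %ΔP + %ΔQ = (-17%) + (+39.1000%) = +22.1000%

+22.10%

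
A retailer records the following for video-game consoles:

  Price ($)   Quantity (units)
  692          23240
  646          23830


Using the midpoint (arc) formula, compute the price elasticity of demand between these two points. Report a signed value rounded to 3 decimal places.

%ΔQ = (23830 − 23240) / [(23240 + 23830)/2] = 590/23535 = 0.025069…
%ΔP = (646 − 692) / [(692 + 646)/2] = -46/669 = -0.068759…
Arc Ed = %ΔQ / %ΔP = (590/23535) / (-46/669) = -0.36459…

-0.365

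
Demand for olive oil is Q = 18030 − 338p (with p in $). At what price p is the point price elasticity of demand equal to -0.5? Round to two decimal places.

17.78

Ed = −338p/(18030 − 338p). Set this equal to -0.5:
338p = 0.5·(18030 − 338p) ⇒ 338p(1 + 0.5) = 0.5·18030
p = 0.5·18030 / (338·1.5) = 17.7810…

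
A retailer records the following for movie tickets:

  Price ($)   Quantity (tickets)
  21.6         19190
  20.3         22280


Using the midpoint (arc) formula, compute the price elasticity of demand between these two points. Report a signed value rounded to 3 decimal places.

-2.402

%ΔQ = (22280 − 19190) / [(19190 + 22280)/2] = 3090/20735 = 0.149023…
%ΔP = (20.3 − 21.6) / [(21.6 + 20.3)/2] = -1.3/20.95 = -0.062052…
Arc Ed = %ΔQ / %ΔP = (3090/20735) / (-1.3/20.95) = -2.40156…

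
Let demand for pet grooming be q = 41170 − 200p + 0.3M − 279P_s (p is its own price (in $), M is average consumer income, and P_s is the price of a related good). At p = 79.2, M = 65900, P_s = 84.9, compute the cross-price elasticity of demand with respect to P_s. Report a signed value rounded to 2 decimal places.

At the given values, q = 41170 − 200(79.2) + 0.3(65900) − 279(84.9) = 21412.9.
∂q/∂P_s = -279.
E = (-279) × (84.9/21412.9) = -1.1062…

-1.11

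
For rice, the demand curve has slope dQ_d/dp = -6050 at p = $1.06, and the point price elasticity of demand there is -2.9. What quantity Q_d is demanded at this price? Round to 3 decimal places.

2211.379

Ed = (dQ_d/dp)·(p/Q_d) ⇒ Q_d = (dQ_d/dp)·p/Ed = (-6050)·1.06/(-2.9) = 2211.37931…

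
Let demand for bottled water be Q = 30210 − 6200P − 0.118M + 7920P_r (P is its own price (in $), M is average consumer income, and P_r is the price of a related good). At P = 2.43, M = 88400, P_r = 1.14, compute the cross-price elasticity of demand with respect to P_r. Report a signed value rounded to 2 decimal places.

0.66

At the given values, Q = 30210 − 6200(2.43) − 0.118(88400) + 7920(1.14) = 13741.6.
∂Q/∂P_r = 7920.
E = (7920) × (1.14/13741.6) = 0.6570…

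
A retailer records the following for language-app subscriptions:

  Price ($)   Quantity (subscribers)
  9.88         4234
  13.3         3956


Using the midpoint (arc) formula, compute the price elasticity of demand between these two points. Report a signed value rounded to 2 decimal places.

%ΔQ = (3956 − 4234) / [(4234 + 3956)/2] = -278/4095 = -0.067887…
%ΔP = (13.3 − 9.88) / [(9.88 + 13.3)/2] = 3.42/11.59 = 0.295081…
Arc Ed = %ΔQ / %ΔP = (-278/4095) / (3.42/11.59) = -0.2300…

-0.23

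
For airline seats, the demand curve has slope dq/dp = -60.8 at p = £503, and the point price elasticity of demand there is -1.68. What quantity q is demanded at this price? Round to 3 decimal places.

18203.810

Ed = (dq/dp)·(p/q) ⇒ q = (dq/dp)·p/Ed = (-60.8)·503/(-1.68) = 18203.80952…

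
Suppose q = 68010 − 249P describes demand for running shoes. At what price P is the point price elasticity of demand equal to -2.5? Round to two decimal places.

Ed = −249P/(68010 − 249P). Set this equal to -2.5:
249P = 2.5·(68010 − 249P) ⇒ 249P(1 + 2.5) = 2.5·68010
P = 2.5·68010 / (249·3.5) = 195.0946…

195.09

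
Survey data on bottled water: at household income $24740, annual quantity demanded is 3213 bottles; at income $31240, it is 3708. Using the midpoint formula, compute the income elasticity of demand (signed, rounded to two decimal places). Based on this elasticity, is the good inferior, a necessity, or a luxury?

%ΔQ = (3708 − 3213)/[( 3213 + 3708)/2] = 495/3460.5 = 0.143042…
%ΔIncome = (31240 − 24740)/[( 24740 + 31240)/2] = 6500/27990 = 0.232225…
E_income = (495/3460.5) / (6500/27990) = 0.6159…
0 < E_income < 1 ⇒ normal good, necessity.

0.62; necessity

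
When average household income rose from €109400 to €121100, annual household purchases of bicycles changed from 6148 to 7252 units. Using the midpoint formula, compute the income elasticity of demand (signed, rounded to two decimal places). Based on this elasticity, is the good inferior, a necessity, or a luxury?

%ΔQ = (7252 − 6148)/[( 6148 + 7252)/2] = 1104/6700 = 0.164776…
%ΔIncome = (121100 − 109400)/[( 109400 + 121100)/2] = 11700/115250 = 0.101518…
E_income = (1104/6700) / (11700/115250) = 1.6231…
E_income > 1 ⇒ normal good, luxury.

1.62; luxury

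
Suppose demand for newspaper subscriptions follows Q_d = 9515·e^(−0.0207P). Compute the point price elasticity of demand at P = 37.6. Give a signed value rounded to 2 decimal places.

dQ_d/dP = −0.0207·Q_d = -90.4397. At P = 37.6, Q_d = 4369.07.
Ed = (dQ_d/dP)·(P/Q_d) = (-90.4397) × (37.6/4369.07) = -0.7783…

-0.78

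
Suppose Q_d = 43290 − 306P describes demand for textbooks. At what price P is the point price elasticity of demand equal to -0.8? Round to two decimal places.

Ed = −306P/(43290 − 306P). Set this equal to -0.8:
306P = 0.8·(43290 − 306P) ⇒ 306P(1 + 0.8) = 0.8·43290
P = 0.8·43290 / (306·1.8) = 62.8758…

62.88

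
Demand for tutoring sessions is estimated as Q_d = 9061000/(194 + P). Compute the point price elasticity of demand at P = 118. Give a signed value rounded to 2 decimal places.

dQ_d/dP = −9061000/(194 + P)² = -93.0823. At P = 118, Q_d = 29041.7.
Ed = (dQ_d/dP)·(P/Q_d) = (-93.0823) × (118/29041.7) = -0.3782…

-0.38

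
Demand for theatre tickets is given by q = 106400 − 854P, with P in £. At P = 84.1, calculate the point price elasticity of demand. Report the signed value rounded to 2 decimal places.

dq/dP = −854. At P = 84.1, q = 106400 − 854(84.1) = 34578.6.
Ed = (dq/dP)·(P/q) = −854 × (84.1/34578.6) = -2.0770…

-2.08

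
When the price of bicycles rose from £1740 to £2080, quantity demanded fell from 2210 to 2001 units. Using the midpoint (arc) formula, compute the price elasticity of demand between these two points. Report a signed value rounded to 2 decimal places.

-0.56

%ΔQ = (2001 − 2210) / [(2210 + 2001)/2] = -209/2105.5 = -0.099263…
%ΔP = (2080 − 1740) / [(1740 + 2080)/2] = 340/1910 = 0.178010…
Arc Ed = %ΔQ / %ΔP = (-209/2105.5) / (340/1910) = -0.5576…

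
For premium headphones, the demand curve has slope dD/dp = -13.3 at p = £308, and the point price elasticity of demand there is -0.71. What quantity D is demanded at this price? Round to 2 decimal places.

Ed = (dD/dp)·(p/D) ⇒ D = (dD/dp)·p/Ed = (-13.3)·308/(-0.71) = 5769.5774…

5769.58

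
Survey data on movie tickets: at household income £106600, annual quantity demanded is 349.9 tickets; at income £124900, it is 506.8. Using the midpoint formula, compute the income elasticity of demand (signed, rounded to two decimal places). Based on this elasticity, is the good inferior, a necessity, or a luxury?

%ΔQ = (506.8 − 349.9)/[( 349.9 + 506.8)/2] = 156.9/428.35 = 0.366289…
%ΔIncome = (124900 − 106600)/[( 106600 + 124900)/2] = 18300/115750 = 0.158099…
E_income = (156.9/428.35) / (18300/115750) = 2.3168…
E_income > 1 ⇒ normal good, luxury.

2.32; luxury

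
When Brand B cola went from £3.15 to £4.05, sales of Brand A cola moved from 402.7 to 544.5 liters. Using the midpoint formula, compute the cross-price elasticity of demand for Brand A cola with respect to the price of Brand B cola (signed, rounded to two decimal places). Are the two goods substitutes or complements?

%ΔQ_{Brand A cola} = (544.5 − 402.7)/avg = 141.8/473.6 = 0.299408…
%ΔP_{Brand B cola} = (4.05 − 3.15)/avg = 0.9/3.6 = 0.25
E_cross = (141.8/473.6) / (0.9/3.6) = 1.1976…
E_cross > 0 ⇒ the goods are substitutes.

1.20; substitutes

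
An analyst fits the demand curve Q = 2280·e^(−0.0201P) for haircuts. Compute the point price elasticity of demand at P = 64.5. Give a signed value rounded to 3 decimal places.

dQ/dP = −0.0201·Q = -12.534. At P = 64.5, Q = 623.582.
Ed = (dQ/dP)·(P/Q) = (-12.534) × (64.5/623.582) = -1.29645

-1.296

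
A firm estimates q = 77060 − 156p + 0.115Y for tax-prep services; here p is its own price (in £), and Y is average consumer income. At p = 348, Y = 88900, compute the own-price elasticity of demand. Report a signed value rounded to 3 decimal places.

-1.645

At the given values, q = 77060 − 156(348) + 0.115(88900) = 32995.5.
∂q/∂p = −156.
E = (-156) × (348/32995.5) = -1.64531…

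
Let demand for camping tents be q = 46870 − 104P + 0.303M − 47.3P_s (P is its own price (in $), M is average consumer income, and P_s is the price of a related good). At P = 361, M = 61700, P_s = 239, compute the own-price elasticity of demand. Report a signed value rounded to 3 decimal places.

-2.246

At the given values, q = 46870 − 104(361) + 0.303(61700) − 47.3(239) = 16716.4.
∂q/∂P = −104.
E = (-104) × (361/16716.4) = -2.24593…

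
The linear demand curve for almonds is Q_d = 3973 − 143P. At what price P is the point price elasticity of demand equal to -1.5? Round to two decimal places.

Ed = −143P/(3973 − 143P). Set this equal to -1.5:
143P = 1.5·(3973 − 143P) ⇒ 143P(1 + 1.5) = 1.5·3973
P = 1.5·3973 / (143·2.5) = 16.6699…

16.67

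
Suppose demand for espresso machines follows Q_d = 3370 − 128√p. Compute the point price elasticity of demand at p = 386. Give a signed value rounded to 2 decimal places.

-1.47

dQ_d/dp = −128/(2√p) = -3.25751. At p = 386, Q_d = 855.199.
Ed = (dQ_d/dp)·(p/Q_d) = (-3.25751) × (386/855.199) = -1.4703…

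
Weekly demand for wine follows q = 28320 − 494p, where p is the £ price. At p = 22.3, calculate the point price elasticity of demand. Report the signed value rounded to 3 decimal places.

-0.637

dq/dp = −494. At p = 22.3, q = 28320 − 494(22.3) = 17303.8.
Ed = (dq/dp)·(p/q) = −494 × (22.3/17303.8) = -0.63663…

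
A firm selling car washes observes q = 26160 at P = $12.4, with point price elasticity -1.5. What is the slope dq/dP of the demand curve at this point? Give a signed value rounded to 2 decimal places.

-3164.52

Ed = (dq/dP)·(P/q) ⇒ dq/dP = Ed·q/P = (-1.5)·26160/12.4 = -3164.5161…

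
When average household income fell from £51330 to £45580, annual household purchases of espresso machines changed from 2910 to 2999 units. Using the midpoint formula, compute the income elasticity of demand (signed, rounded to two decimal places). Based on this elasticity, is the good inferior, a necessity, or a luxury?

-0.25; inferior

%ΔQ = (2999 − 2910)/[( 2910 + 2999)/2] = 89/2954.5 = 0.030123…
%ΔIncome = (45580 − 51330)/[( 51330 + 45580)/2] = -5750/48455 = -0.118666…
E_income = (89/2954.5) / (-5750/48455) = -0.2538…
E_income < 0 ⇒ inferior good.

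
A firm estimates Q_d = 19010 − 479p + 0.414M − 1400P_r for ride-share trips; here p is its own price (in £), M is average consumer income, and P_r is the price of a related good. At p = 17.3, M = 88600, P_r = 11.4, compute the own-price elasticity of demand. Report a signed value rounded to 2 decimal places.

At the given values, Q_d = 19010 − 479(17.3) + 0.414(88600) − 1400(11.4) = 31443.7.
∂Q_d/∂p = −479.
E = (-479) × (17.3/31443.7) = -0.2635…

-0.26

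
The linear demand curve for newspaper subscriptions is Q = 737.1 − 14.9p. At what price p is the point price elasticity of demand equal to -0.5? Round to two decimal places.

16.49

Ed = −14.9p/(737.1 − 14.9p). Set this equal to -0.5:
14.9p = 0.5·(737.1 − 14.9p) ⇒ 14.9p(1 + 0.5) = 0.5·737.1
p = 0.5·737.1 / (14.9·1.5) = 16.4899…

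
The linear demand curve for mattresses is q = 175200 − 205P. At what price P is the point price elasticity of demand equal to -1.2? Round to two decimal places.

466.16

Ed = −205P/(175200 − 205P). Set this equal to -1.2:
205P = 1.2·(175200 − 205P) ⇒ 205P(1 + 1.2) = 1.2·175200
P = 1.2·175200 / (205·2.2) = 466.1640…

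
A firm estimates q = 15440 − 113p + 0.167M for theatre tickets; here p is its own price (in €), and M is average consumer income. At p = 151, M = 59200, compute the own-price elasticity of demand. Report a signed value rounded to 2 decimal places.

At the given values, q = 15440 − 113(151) + 0.167(59200) = 8263.4.
∂q/∂p = −113.
E = (-113) × (151/8263.4) = -2.0648…

-2.06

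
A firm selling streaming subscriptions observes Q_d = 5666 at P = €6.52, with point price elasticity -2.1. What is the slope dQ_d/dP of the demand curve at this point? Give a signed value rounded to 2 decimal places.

-1824.94

Ed = (dQ_d/dP)·(P/Q_d) ⇒ dQ_d/dP = Ed·Q_d/P = (-2.1)·5666/6.52 = -1824.9386…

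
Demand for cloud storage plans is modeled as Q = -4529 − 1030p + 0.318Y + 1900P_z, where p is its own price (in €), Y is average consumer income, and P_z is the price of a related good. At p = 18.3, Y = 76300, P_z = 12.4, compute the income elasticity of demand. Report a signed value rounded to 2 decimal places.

0.99

At the given values, Q = -4529 − 1030(18.3) + 0.318(76300) + 1900(12.4) = 24445.4.
∂Q/∂Y = 0.318.
E = (0.318) × (76300/24445.4) = 0.9925…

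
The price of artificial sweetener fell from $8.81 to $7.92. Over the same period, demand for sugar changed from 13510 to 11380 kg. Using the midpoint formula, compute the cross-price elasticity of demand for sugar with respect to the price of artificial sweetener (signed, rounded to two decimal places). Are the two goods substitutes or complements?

%ΔQ_{sugar} = (11380 − 13510)/avg = -2130/12445 = -0.171153…
%ΔP_{artificial sweetener} = (7.92 − 8.81)/avg = -0.89/8.365 = -0.106395…
E_cross = (-2130/12445) / (-0.89/8.365) = 1.6086…
E_cross > 0 ⇒ the goods are substitutes.

1.61; substitutes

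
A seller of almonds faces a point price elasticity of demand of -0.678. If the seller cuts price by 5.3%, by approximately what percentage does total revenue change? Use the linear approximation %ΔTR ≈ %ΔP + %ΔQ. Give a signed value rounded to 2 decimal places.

-1.71%

%ΔQ ≈ Ed × %ΔP = (-0.678) × (-5.3%) = +3.5934%
%ΔTR ≈ %ΔP + %ΔQ = (-5.3%) + (+3.5934%) = -1.7066%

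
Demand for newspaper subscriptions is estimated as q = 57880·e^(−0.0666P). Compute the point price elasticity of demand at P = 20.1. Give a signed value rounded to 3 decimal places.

-1.339

dq/dP = −0.0666·q = -1010.72. At P = 20.1, q = 15175.9.
Ed = (dq/dP)·(P/q) = (-1010.72) × (20.1/15175.9) = -1.33866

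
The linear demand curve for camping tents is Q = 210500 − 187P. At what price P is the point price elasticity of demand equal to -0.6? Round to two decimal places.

422.13

Ed = −187P/(210500 − 187P). Set this equal to -0.6:
187P = 0.6·(210500 − 187P) ⇒ 187P(1 + 0.6) = 0.6·210500
P = 0.6·210500 / (187·1.6) = 422.1256…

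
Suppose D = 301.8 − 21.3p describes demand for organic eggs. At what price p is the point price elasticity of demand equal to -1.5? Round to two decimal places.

8.50

Ed = −21.3p/(301.8 − 21.3p). Set this equal to -1.5:
21.3p = 1.5·(301.8 − 21.3p) ⇒ 21.3p(1 + 1.5) = 1.5·301.8
p = 1.5·301.8 / (21.3·2.5) = 8.5014…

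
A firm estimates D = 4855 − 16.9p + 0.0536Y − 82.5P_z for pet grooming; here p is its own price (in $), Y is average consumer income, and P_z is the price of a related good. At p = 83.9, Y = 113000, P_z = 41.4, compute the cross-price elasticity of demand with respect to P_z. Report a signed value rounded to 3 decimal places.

At the given values, D = 4855 − 16.9(83.9) + 0.0536(113000) − 82.5(41.4) = 6078.39.
∂D/∂P_z = -82.5.
E = (-82.5) × (41.4/6078.39) = -0.56190…

-0.562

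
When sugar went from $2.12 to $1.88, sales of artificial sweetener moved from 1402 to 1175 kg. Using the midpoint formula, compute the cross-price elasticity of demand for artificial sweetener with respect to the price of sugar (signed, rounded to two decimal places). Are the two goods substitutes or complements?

%ΔQ_{artificial sweetener} = (1175 − 1402)/avg = -227/1288.5 = -0.176173…
%ΔP_{sugar} = (1.88 − 2.12)/avg = -0.24/2 = -0.12
E_cross = (-227/1288.5) / (-0.24/2) = 1.4681…
E_cross > 0 ⇒ the goods are substitutes.

1.47; substitutes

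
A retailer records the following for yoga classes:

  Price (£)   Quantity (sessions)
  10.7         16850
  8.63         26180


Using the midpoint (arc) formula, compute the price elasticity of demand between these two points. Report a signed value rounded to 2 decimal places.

%ΔQ = (26180 − 16850) / [(16850 + 26180)/2] = 9330/21515 = 0.433650…
%ΔP = (8.63 − 10.7) / [(10.7 + 8.63)/2] = -2.07/9.665 = -0.214174…
Arc Ed = %ΔQ / %ΔP = (9330/21515) / (-2.07/9.665) = -2.0247…

-2.02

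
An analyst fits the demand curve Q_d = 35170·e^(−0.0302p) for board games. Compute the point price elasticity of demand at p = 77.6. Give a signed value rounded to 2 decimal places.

dQ_d/dp = −0.0302·Q_d = -101.953. At p = 77.6, Q_d = 3375.94.
Ed = (dQ_d/dp)·(p/Q_d) = (-101.953) × (77.6/3375.94) = -2.3435…

-2.34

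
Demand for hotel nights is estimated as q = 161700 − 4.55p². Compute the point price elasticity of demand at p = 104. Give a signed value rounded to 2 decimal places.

dq/dp = −2·4.55·p = -946.4. At p = 104, q = 112487.2.
Ed = (dq/dp)·(p/q) = (-946.4) × (104/112487.2) = -0.8749…

-0.87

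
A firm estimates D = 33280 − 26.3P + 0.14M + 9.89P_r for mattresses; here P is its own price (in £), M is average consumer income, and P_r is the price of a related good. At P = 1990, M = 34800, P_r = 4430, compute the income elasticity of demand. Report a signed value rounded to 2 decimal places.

At the given values, D = 33280 − 26.3(1990) + 0.14(34800) + 9.89(4430) = 29627.7.
∂D/∂M = 0.14.
E = (0.14) × (34800/29627.7) = 0.1644…

0.16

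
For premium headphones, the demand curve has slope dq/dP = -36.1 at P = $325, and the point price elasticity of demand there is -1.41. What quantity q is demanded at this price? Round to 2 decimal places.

8320.92

Ed = (dq/dP)·(P/q) ⇒ q = (dq/dP)·P/Ed = (-36.1)·325/(-1.41) = 8320.9219…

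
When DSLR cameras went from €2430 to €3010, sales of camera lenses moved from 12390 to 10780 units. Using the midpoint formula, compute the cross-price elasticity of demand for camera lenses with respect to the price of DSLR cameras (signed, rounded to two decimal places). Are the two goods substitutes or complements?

%ΔQ_{camera lenses} = (10780 − 12390)/avg = -1610/11585 = -0.138972…
%ΔP_{DSLR cameras} = (3010 − 2430)/avg = 580/2720 = 0.213235…
E_cross = (-1610/11585) / (580/2720) = -0.6517…
E_cross < 0 ⇒ the goods are complements.

-0.65; complements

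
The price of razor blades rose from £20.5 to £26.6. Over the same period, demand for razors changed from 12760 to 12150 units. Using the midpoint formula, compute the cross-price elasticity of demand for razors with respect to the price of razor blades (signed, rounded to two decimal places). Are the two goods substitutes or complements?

%ΔQ_{razors} = (12150 − 12760)/avg = -610/12455 = -0.048976…
%ΔP_{razor blades} = (26.6 − 20.5)/avg = 6.1/23.55 = 0.259023…
E_cross = (-610/12455) / (6.1/23.55) = -0.1890…
E_cross < 0 ⇒ the goods are complements.

-0.19; complements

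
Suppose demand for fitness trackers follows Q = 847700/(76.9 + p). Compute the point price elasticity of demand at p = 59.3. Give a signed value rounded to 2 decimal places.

-0.44

dQ/dp = −847700/(76.9 + p)² = -45.697. At p = 59.3, Q = 6223.94.
Ed = (dQ/dp)·(p/Q) = (-45.697) × (59.3/6223.94) = -0.4353…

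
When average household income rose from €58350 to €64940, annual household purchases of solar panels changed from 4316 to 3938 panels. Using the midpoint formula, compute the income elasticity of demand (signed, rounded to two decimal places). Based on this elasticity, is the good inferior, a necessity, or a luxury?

%ΔQ = (3938 − 4316)/[( 4316 + 3938)/2] = -378/4127 = -0.091591…
%ΔIncome = (64940 − 58350)/[( 58350 + 64940)/2] = 6590/61645 = 0.106902…
E_income = (-378/4127) / (6590/61645) = -0.8567…
E_income < 0 ⇒ inferior good.

-0.86; inferior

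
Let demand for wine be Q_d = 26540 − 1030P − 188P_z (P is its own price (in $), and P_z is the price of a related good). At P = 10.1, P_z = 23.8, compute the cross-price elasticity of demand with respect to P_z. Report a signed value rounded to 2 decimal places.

-0.38

At the given values, Q_d = 26540 − 1030(10.1) − 188(23.8) = 11662.6.
∂Q_d/∂P_z = -188.
E = (-188) × (23.8/11662.6) = -0.3836…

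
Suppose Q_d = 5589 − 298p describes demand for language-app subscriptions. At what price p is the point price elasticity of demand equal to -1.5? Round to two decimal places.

Ed = −298p/(5589 − 298p). Set this equal to -1.5:
298p = 1.5·(5589 − 298p) ⇒ 298p(1 + 1.5) = 1.5·5589
p = 1.5·5589 / (298·2.5) = 11.2530…

11.25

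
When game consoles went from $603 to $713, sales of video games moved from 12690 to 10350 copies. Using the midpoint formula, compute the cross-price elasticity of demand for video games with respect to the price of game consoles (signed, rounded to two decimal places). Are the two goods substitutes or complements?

-1.22; complements

%ΔQ_{video games} = (10350 − 12690)/avg = -2340/11520 = -0.203125
%ΔP_{game consoles} = (713 − 603)/avg = 110/658 = 0.167173…
E_cross = (-2340/11520) / (110/658) = -1.2150…
E_cross < 0 ⇒ the goods are complements.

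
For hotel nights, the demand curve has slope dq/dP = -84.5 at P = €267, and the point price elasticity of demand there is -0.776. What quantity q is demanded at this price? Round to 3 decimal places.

29074.098

Ed = (dq/dP)·(P/q) ⇒ q = (dq/dP)·P/Ed = (-84.5)·267/(-0.776) = 29074.09793…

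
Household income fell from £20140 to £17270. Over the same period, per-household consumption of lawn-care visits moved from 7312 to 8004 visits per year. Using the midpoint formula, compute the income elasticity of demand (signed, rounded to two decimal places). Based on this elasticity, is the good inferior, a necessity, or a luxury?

%ΔQ = (8004 − 7312)/[( 7312 + 8004)/2] = 692/7658 = 0.090363…
%ΔIncome = (17270 − 20140)/[( 20140 + 17270)/2] = -2870/18705 = -0.153434…
E_income = (692/7658) / (-2870/18705) = -0.5889…
E_income < 0 ⇒ inferior good.

-0.59; inferior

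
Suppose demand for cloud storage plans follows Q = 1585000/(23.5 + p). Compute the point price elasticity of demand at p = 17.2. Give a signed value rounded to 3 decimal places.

dQ/dp = −1585000/(23.5 + p)² = -956.842. At p = 17.2, Q = 38943.5.
Ed = (dQ/dp)·(p/Q) = (-956.842) × (17.2/38943.5) = -0.42260…

-0.423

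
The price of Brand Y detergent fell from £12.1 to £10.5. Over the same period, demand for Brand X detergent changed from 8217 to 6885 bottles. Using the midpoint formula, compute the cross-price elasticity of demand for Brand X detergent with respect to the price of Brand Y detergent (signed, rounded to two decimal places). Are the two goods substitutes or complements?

1.25; substitutes

%ΔQ_{Brand X detergent} = (6885 − 8217)/avg = -1332/7551 = -0.176400…
%ΔP_{Brand Y detergent} = (10.5 − 12.1)/avg = -1.6/11.3 = -0.141592…
E_cross = (-1332/7551) / (-1.6/11.3) = 1.2458…
E_cross > 0 ⇒ the goods are substitutes.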